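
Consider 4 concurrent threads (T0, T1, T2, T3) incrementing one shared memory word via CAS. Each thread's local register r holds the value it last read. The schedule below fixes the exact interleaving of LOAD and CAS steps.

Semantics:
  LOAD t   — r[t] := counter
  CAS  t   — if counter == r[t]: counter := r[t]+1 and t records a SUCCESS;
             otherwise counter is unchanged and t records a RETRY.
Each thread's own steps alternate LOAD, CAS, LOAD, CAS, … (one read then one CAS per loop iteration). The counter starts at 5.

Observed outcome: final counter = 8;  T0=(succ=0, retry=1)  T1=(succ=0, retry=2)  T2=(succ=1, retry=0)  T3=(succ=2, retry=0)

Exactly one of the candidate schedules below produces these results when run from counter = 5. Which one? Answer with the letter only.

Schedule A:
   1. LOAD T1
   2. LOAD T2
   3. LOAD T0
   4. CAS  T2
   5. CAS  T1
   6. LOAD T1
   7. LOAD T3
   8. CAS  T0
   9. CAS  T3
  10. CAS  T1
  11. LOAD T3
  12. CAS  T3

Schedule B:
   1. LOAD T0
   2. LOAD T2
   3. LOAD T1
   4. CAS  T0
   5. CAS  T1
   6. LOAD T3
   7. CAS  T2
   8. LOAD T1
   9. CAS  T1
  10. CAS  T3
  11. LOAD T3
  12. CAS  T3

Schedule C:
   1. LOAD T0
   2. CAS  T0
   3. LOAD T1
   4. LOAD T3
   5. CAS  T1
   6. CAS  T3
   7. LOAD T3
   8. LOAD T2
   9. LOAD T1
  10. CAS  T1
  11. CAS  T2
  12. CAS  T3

Tracing schedule A:
1. LOAD T1 → mem=5 r[T1]=5 [LOAD]
2. LOAD T2 → mem=5 r[T2]=5 [LOAD]
3. LOAD T0 → mem=5 r[T0]=5 [LOAD]
4. CAS T2 → mem=6 r[T2]=5 [OK]
5. CAS T1 → mem=6 r[T1]=5 [RETRY]
6. LOAD T1 → mem=6 r[T1]=6 [LOAD]
7. LOAD T3 → mem=6 r[T3]=6 [LOAD]
8. CAS T0 → mem=6 r[T0]=5 [RETRY]
9. CAS T3 → mem=7 r[T3]=6 [OK]
10. CAS T1 → mem=7 r[T1]=6 [RETRY]
11. LOAD T3 → mem=7 r[T3]=7 [LOAD]
12. CAS T3 → mem=8 r[T3]=7 [OK]

A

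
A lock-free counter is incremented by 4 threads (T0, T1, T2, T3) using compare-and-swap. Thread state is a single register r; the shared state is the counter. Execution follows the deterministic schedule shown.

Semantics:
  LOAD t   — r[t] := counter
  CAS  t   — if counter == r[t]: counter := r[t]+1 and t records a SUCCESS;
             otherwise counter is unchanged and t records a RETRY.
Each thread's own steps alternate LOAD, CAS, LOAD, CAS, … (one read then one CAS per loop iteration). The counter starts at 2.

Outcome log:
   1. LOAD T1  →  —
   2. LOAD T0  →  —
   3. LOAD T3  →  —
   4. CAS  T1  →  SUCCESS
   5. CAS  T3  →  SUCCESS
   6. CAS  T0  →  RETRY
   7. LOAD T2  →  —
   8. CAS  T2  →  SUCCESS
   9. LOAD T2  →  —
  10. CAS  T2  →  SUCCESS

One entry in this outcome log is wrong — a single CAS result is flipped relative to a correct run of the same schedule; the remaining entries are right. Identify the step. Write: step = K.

step = 5

Correct run:
#1 T1 reads 2
#2 T0 reads 2
#3 T3 reads 2
#4 T1 CAS(2→3) writes; counter now 3
#5 T3 CAS(2→3) fails; counter now 3
#6 T0 CAS(2→3) fails; counter now 3
#7 T2 reads 3
#8 T2 CAS(3→4) writes; counter now 4
#9 T2 reads 4
#10 T2 CAS(4→5) writes; counter now 5
Flip is step 5.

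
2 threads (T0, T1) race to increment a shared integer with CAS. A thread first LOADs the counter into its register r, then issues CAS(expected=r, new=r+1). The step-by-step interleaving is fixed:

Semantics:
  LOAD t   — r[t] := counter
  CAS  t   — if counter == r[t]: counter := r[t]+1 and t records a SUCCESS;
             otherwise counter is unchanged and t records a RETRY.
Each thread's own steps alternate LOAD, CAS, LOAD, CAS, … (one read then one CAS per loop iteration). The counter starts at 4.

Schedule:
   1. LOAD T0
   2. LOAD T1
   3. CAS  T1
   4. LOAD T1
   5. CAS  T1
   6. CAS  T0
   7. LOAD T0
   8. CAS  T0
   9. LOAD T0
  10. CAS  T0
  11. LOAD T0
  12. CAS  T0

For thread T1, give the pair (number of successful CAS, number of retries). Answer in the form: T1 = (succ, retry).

[1] T0.load  rd  (counter 4, T0.r 4)
[2] T1.load  rd  (counter 4, T1.r 4)
[3] T1.cas  hit  (counter 5, T1.r 4)
[4] T1.load  rd  (counter 5, T1.r 5)
[5] T1.cas  hit  (counter 6, T1.r 5)
[6] T0.cas  miss  (counter 6, T0.r 4)
[7] T0.load  rd  (counter 6, T0.r 6)
[8] T0.cas  hit  (counter 7, T0.r 6)
[9] T0.load  rd  (counter 7, T0.r 7)
[10] T0.cas  hit  (counter 8, T0.r 7)
[11] T0.load  rd  (counter 8, T0.r 8)
[12] T0.cas  hit  (counter 9, T0.r 8)

T1 = (2, 0)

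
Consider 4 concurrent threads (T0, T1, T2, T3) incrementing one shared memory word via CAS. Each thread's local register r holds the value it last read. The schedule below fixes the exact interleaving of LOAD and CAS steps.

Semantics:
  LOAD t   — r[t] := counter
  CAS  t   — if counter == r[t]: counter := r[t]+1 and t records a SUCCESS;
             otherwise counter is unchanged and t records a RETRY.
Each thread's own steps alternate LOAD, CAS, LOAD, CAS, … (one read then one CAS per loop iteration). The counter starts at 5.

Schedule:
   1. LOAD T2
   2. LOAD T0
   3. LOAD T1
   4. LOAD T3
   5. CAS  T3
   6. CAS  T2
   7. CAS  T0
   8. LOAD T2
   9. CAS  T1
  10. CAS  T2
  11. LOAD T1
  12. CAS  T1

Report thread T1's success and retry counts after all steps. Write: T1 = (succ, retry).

T1 = (1, 1)

1. LOAD T2 → mem=5 r[T2]=5 [LOAD]
2. LOAD T0 → mem=5 r[T0]=5 [LOAD]
3. LOAD T1 → mem=5 r[T1]=5 [LOAD]
4. LOAD T3 → mem=5 r[T3]=5 [LOAD]
5. CAS T3 → mem=6 r[T3]=5 [OK]
6. CAS T2 → mem=6 r[T2]=5 [RETRY]
7. CAS T0 → mem=6 r[T0]=5 [RETRY]
8. LOAD T2 → mem=6 r[T2]=6 [LOAD]
9. CAS T1 → mem=6 r[T1]=5 [RETRY]
10. CAS T2 → mem=7 r[T2]=6 [OK]
11. LOAD T1 → mem=7 r[T1]=7 [LOAD]
12. CAS T1 → mem=8 r[T1]=7 [OK]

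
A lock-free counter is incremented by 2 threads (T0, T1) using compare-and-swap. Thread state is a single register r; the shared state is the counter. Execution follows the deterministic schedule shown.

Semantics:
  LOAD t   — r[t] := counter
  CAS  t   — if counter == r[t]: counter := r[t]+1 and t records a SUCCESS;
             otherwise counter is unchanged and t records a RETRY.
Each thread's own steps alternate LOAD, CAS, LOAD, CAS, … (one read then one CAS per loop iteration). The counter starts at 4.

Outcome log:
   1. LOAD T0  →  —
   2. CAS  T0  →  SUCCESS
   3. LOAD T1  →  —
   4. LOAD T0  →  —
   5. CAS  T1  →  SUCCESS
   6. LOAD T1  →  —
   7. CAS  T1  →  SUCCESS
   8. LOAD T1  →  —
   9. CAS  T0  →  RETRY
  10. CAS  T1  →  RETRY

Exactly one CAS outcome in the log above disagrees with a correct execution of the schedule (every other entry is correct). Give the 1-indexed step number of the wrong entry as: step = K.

Reference trace:
step 1: T0 LOAD ⇒ load; ctr=4 reg=4
step 2: T0 CAS ⇒ ok; ctr=5 reg=4
step 3: T1 LOAD ⇒ load; ctr=5 reg=5
step 4: T0 LOAD ⇒ load; ctr=5 reg=5
step 5: T1 CAS ⇒ ok; ctr=6 reg=5
step 6: T1 LOAD ⇒ load; ctr=6 reg=6
step 7: T1 CAS ⇒ ok; ctr=7 reg=6
step 8: T1 LOAD ⇒ load; ctr=7 reg=7
step 9: T0 CAS ⇒ retry; ctr=7 reg=5
step 10: T1 CAS ⇒ ok; ctr=8 reg=7
Mismatch at 10.

step = 10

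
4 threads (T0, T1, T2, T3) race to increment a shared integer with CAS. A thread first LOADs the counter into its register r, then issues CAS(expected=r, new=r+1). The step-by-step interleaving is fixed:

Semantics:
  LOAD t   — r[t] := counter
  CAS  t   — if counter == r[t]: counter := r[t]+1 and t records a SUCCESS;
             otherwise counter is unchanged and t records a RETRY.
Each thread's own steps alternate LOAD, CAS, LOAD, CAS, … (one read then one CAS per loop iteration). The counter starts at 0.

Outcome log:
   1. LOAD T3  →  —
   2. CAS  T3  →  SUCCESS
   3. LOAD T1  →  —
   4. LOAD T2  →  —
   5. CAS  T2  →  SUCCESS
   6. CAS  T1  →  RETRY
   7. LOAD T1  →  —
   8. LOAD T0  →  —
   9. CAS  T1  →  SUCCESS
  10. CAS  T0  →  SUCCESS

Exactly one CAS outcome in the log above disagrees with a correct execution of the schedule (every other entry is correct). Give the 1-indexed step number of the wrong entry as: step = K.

step = 10

Correct run:
1. LOAD T3 → mem=0 r[T3]=0 [LOAD]
2. CAS T3 → mem=1 r[T3]=0 [OK]
3. LOAD T1 → mem=1 r[T1]=1 [LOAD]
4. LOAD T2 → mem=1 r[T2]=1 [LOAD]
5. CAS T2 → mem=2 r[T2]=1 [OK]
6. CAS T1 → mem=2 r[T1]=1 [RETRY]
7. LOAD T1 → mem=2 r[T1]=2 [LOAD]
8. LOAD T0 → mem=2 r[T0]=2 [LOAD]
9. CAS T1 → mem=3 r[T1]=2 [OK]
10. CAS T0 → mem=3 r[T0]=2 [RETRY]
Flip is step 10.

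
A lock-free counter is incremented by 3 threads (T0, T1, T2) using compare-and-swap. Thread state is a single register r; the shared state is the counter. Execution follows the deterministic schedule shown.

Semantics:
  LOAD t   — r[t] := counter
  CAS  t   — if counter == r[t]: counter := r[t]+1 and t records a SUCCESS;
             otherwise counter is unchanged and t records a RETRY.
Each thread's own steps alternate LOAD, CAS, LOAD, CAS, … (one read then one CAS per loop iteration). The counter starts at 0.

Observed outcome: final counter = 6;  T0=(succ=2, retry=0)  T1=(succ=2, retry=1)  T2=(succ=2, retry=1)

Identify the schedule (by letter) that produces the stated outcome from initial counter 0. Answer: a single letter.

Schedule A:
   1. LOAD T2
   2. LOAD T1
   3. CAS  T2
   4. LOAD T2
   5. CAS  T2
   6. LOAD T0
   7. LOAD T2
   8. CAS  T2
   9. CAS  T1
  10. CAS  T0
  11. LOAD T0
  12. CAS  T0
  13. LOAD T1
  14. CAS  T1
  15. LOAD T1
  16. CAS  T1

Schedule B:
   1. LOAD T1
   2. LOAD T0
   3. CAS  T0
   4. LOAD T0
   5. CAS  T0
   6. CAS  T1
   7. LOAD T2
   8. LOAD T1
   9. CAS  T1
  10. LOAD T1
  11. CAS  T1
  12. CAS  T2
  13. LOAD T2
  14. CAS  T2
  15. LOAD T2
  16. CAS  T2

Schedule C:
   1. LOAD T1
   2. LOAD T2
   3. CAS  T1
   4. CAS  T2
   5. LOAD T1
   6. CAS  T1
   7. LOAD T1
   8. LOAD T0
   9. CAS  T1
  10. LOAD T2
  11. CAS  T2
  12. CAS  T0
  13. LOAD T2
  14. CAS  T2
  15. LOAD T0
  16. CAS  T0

Run B:
T1 LOAD — after: cnt=0, r=0 — load
T0 LOAD — after: cnt=0, r=0 — load
T0 CAS — after: cnt=1, r=0 — ok
T0 LOAD — after: cnt=1, r=1 — load
T0 CAS — after: cnt=2, r=1 — ok
T1 CAS — after: cnt=2, r=0 — retry
T2 LOAD — after: cnt=2, r=2 — load
T1 LOAD — after: cnt=2, r=2 — load
T1 CAS — after: cnt=3, r=2 — ok
T1 LOAD — after: cnt=3, r=3 — load
T1 CAS — after: cnt=4, r=3 — ok
T2 CAS — after: cnt=4, r=2 — retry
T2 LOAD — after: cnt=4, r=4 — load
T2 CAS — after: cnt=5, r=4 — ok
T2 LOAD — after: cnt=5, r=5 — load
T2 CAS — after: cnt=6, r=5 — ok

B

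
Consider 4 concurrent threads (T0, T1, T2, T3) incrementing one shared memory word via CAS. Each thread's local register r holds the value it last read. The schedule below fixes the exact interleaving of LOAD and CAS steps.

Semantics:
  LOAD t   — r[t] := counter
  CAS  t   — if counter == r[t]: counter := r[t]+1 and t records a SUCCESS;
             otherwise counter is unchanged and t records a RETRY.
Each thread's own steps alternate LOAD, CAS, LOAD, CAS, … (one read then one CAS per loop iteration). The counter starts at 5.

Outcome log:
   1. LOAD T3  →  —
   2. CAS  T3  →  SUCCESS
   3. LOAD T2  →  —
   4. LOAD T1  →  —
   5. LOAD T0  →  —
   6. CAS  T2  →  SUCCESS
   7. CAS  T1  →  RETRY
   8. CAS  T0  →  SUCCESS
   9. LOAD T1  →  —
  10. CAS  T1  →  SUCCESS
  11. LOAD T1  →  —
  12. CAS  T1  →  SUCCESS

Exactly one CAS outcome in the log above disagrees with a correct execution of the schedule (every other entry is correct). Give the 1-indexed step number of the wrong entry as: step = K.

step = 8

Correct run:
step 1: T3 LOAD ⇒ load; ctr=5 reg=5
step 2: T3 CAS ⇒ ok; ctr=6 reg=5
step 3: T2 LOAD ⇒ load; ctr=6 reg=6
step 4: T1 LOAD ⇒ load; ctr=6 reg=6
step 5: T0 LOAD ⇒ load; ctr=6 reg=6
step 6: T2 CAS ⇒ ok; ctr=7 reg=6
step 7: T1 CAS ⇒ retry; ctr=7 reg=6
step 8: T0 CAS ⇒ retry; ctr=7 reg=6
step 9: T1 LOAD ⇒ load; ctr=7 reg=7
step 10: T1 CAS ⇒ ok; ctr=8 reg=7
step 11: T1 LOAD ⇒ load; ctr=8 reg=8
step 12: T1 CAS ⇒ ok; ctr=9 reg=8
Flip is step 8.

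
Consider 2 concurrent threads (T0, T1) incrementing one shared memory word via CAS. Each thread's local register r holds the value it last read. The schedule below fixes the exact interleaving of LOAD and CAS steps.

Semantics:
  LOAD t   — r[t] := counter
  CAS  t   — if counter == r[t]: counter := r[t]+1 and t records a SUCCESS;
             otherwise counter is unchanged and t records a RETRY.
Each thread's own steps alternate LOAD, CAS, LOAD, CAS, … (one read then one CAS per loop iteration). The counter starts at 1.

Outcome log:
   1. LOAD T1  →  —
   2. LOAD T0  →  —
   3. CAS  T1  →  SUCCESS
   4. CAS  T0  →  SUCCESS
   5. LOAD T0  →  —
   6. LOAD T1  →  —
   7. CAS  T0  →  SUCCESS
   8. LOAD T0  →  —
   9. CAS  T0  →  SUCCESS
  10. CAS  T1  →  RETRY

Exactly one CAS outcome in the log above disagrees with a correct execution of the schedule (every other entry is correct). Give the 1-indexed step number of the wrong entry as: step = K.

Re-executing:
   1) LOAD T1:  M=1  r_T1=1
   2) LOAD T0:  M=1  r_T0=1
   3) CAS  T1:  M=2  r_T1=1 ✓
   4) CAS  T0:  M=2  r_T0=1 ✗
   5) LOAD T0:  M=2  r_T0=2
   6) LOAD T1:  M=2  r_T1=2
   7) CAS  T0:  M=3  r_T0=2 ✓
   8) LOAD T0:  M=3  r_T0=3
   9) CAS  T0:  M=4  r_T0=3 ✓
  10) CAS  T1:  M=4  r_T1=2 ✗
Log disagrees first at step 4.

step = 4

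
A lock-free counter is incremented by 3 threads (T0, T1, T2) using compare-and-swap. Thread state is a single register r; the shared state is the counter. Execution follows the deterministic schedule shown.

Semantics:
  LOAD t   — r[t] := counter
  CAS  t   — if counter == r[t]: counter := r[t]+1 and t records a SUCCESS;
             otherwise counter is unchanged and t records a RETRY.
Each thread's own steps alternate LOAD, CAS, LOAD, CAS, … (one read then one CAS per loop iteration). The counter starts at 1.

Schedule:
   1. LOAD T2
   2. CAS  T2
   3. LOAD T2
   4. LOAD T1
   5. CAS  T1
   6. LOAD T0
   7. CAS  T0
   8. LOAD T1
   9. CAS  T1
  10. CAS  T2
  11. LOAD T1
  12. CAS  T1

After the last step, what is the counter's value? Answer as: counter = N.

counter = 6

1. LOAD T2 → mem=1 r[T2]=1 [LOAD]
2. CAS T2 → mem=2 r[T2]=1 [OK]
3. LOAD T2 → mem=2 r[T2]=2 [LOAD]
4. LOAD T1 → mem=2 r[T1]=2 [LOAD]
5. CAS T1 → mem=3 r[T1]=2 [OK]
6. LOAD T0 → mem=3 r[T0]=3 [LOAD]
7. CAS T0 → mem=4 r[T0]=3 [OK]
8. LOAD T1 → mem=4 r[T1]=4 [LOAD]
9. CAS T1 → mem=5 r[T1]=4 [OK]
10. CAS T2 → mem=5 r[T2]=2 [RETRY]
11. LOAD T1 → mem=5 r[T1]=5 [LOAD]
12. CAS T1 → mem=6 r[T1]=5 [OK]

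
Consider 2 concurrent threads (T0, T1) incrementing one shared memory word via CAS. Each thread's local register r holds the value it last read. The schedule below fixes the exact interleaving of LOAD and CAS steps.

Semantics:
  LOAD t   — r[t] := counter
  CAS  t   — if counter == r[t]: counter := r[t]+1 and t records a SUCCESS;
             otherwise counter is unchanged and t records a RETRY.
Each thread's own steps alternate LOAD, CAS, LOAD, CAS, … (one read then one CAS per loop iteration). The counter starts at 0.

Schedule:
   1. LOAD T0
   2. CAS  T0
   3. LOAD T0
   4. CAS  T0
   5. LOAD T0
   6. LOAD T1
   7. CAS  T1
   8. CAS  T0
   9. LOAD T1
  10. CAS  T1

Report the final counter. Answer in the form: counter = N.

step 1: T0 LOAD ⇒ load; ctr=0 reg=0
step 2: T0 CAS ⇒ ok; ctr=1 reg=0
step 3: T0 LOAD ⇒ load; ctr=1 reg=1
step 4: T0 CAS ⇒ ok; ctr=2 reg=1
step 5: T0 LOAD ⇒ load; ctr=2 reg=2
step 6: T1 LOAD ⇒ load; ctr=2 reg=2
step 7: T1 CAS ⇒ ok; ctr=3 reg=2
step 8: T0 CAS ⇒ retry; ctr=3 reg=2
step 9: T1 LOAD ⇒ load; ctr=3 reg=3
step 10: T1 CAS ⇒ ok; ctr=4 reg=3

counter = 4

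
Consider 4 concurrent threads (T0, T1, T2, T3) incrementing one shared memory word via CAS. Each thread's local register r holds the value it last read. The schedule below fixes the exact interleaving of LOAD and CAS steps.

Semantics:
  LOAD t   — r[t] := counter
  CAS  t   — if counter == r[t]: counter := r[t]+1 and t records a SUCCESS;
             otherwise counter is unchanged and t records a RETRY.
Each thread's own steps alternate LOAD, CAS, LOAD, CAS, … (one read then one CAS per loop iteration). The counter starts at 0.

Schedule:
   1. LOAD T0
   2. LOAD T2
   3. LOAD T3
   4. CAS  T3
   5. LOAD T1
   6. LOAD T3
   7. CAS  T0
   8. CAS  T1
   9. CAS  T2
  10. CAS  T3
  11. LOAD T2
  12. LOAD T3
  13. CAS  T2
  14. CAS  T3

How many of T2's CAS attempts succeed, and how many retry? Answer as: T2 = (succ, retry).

[1] T0.load  rd  (counter 0, T0.r 0)
[2] T2.load  rd  (counter 0, T2.r 0)
[3] T3.load  rd  (counter 0, T3.r 0)
[4] T3.cas  hit  (counter 1, T3.r 0)
[5] T1.load  rd  (counter 1, T1.r 1)
[6] T3.load  rd  (counter 1, T3.r 1)
[7] T0.cas  miss  (counter 1, T0.r 0)
[8] T1.cas  hit  (counter 2, T1.r 1)
[9] T2.cas  miss  (counter 2, T2.r 0)
[10] T3.cas  miss  (counter 2, T3.r 1)
[11] T2.load  rd  (counter 2, T2.r 2)
[12] T3.load  rd  (counter 2, T3.r 2)
[13] T2.cas  hit  (counter 3, T2.r 2)
[14] T3.cas  miss  (counter 3, T3.r 2)

T2 = (1, 1)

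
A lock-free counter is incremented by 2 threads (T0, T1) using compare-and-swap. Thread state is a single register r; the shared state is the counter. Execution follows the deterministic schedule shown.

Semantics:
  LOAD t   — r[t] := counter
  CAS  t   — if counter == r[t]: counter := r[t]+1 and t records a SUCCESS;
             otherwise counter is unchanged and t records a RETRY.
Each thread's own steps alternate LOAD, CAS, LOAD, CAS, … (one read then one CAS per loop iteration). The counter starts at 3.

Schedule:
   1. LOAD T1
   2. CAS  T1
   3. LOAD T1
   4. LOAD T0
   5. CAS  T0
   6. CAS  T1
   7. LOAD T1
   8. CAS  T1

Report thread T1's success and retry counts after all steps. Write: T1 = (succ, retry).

T1 = (2, 1)

   1) LOAD T1:  M=3  r_T1=3
   2) CAS  T1:  M=4  r_T1=3 ✓
   3) LOAD T1:  M=4  r_T1=4
   4) LOAD T0:  M=4  r_T0=4
   5) CAS  T0:  M=5  r_T0=4 ✓
   6) CAS  T1:  M=5  r_T1=4 ✗
   7) LOAD T1:  M=5  r_T1=5
   8) CAS  T1:  M=6  r_T1=5 ✓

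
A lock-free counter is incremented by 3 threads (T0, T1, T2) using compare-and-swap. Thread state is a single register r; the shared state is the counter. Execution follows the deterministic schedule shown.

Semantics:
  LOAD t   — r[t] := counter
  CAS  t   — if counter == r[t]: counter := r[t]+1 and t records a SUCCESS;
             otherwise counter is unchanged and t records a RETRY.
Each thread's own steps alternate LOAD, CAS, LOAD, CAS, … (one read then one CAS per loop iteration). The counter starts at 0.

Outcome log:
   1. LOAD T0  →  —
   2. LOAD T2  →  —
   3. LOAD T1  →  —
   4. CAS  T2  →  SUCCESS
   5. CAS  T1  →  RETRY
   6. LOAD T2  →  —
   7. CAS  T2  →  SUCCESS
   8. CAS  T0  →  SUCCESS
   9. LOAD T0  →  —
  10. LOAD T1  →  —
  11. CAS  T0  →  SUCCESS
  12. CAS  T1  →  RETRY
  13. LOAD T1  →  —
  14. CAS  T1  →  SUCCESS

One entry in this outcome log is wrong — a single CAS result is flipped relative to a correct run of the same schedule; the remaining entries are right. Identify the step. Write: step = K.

step = 8

Re-executing:
#1 T0 reads 0
#2 T2 reads 0
#3 T1 reads 0
#4 T2 CAS(0→1) writes; counter now 1
#5 T1 CAS(0→1) fails; counter now 1
#6 T2 reads 1
#7 T2 CAS(1→2) writes; counter now 2
#8 T0 CAS(0→1) fails; counter now 2
#9 T0 reads 2
#10 T1 reads 2
#11 T0 CAS(2→3) writes; counter now 3
#12 T1 CAS(2→3) fails; counter now 3
#13 T1 reads 3
#14 T1 CAS(3→4) writes; counter now 4
Mismatch at 8.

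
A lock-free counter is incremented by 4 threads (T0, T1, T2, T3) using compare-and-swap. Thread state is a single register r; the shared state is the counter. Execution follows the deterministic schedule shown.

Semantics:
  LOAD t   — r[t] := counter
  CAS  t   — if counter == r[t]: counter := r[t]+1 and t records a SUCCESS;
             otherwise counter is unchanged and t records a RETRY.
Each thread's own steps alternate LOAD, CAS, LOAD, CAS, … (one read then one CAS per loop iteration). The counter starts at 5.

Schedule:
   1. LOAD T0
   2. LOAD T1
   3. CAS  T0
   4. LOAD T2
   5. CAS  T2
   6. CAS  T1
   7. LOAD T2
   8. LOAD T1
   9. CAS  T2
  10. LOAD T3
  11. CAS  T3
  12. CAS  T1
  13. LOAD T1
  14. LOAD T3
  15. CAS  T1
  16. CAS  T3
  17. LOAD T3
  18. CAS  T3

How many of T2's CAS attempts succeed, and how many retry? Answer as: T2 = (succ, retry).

T0 LOAD — after: cnt=5, r=5 — load
T1 LOAD — after: cnt=5, r=5 — load
T0 CAS — after: cnt=6, r=5 — ok
T2 LOAD — after: cnt=6, r=6 — load
T2 CAS — after: cnt=7, r=6 — ok
T1 CAS — after: cnt=7, r=5 — retry
T2 LOAD — after: cnt=7, r=7 — load
T1 LOAD — after: cnt=7, r=7 — load
T2 CAS — after: cnt=8, r=7 — ok
T3 LOAD — after: cnt=8, r=8 — load
T3 CAS — after: cnt=9, r=8 — ok
T1 CAS — after: cnt=9, r=7 — retry
T1 LOAD — after: cnt=9, r=9 — load
T3 LOAD — after: cnt=9, r=9 — load
T1 CAS — after: cnt=10, r=9 — ok
T3 CAS — after: cnt=10, r=9 — retry
T3 LOAD — after: cnt=10, r=10 — load
T3 CAS — after: cnt=11, r=10 — ok

T2 = (2, 0)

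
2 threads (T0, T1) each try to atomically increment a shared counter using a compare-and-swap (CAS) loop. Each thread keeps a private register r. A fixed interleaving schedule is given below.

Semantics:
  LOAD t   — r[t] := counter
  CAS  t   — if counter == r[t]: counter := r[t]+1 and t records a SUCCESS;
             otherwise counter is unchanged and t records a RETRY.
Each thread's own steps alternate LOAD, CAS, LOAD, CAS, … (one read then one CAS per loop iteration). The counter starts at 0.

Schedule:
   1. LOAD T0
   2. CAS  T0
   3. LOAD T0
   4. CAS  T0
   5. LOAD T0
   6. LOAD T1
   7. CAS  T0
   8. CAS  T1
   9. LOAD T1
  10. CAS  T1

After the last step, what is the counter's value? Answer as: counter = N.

#1 T0 reads 0
#2 T0 CAS(0→1) writes; counter now 1
#3 T0 reads 1
#4 T0 CAS(1→2) writes; counter now 2
#5 T0 reads 2
#6 T1 reads 2
#7 T0 CAS(2→3) writes; counter now 3
#8 T1 CAS(2→3) fails; counter now 3
#9 T1 reads 3
#10 T1 CAS(3→4) writes; counter now 4

counter = 4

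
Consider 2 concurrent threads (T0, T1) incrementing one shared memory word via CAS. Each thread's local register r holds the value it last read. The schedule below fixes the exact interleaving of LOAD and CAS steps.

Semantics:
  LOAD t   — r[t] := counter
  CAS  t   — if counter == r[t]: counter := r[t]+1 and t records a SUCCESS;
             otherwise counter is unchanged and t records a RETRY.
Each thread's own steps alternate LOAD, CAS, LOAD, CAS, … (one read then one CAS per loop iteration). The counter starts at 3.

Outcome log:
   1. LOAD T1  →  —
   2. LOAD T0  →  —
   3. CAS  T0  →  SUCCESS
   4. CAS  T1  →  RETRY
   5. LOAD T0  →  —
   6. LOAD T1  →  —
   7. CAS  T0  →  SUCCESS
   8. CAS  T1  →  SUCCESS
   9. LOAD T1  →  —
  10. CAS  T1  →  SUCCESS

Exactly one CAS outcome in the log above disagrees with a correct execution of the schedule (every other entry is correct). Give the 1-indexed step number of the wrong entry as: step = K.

Correct run:
[1] T1.load  rd  (counter 3, T1.r 3)
[2] T0.load  rd  (counter 3, T0.r 3)
[3] T0.cas  hit  (counter 4, T0.r 3)
[4] T1.cas  miss  (counter 4, T1.r 3)
[5] T0.load  rd  (counter 4, T0.r 4)
[6] T1.load  rd  (counter 4, T1.r 4)
[7] T0.cas  hit  (counter 5, T0.r 4)
[8] T1.cas  miss  (counter 5, T1.r 4)
[9] T1.load  rd  (counter 5, T1.r 5)
[10] T1.cas  hit  (counter 6, T1.r 5)
Mismatch at 8.

step = 8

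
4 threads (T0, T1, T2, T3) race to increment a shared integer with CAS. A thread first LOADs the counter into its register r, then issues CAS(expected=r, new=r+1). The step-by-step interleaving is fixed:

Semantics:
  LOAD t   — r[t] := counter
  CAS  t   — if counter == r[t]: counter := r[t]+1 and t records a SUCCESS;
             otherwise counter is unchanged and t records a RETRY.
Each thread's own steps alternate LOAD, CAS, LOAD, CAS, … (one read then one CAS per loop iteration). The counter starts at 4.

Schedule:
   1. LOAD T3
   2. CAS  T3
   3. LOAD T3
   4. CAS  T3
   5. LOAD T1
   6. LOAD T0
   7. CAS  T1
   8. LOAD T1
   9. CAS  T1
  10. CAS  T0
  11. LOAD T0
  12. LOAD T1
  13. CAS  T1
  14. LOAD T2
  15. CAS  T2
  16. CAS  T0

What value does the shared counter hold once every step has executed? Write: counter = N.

[1] T3.load  rd  (counter 4, T3.r 4)
[2] T3.cas  hit  (counter 5, T3.r 4)
[3] T3.load  rd  (counter 5, T3.r 5)
[4] T3.cas  hit  (counter 6, T3.r 5)
[5] T1.load  rd  (counter 6, T1.r 6)
[6] T0.load  rd  (counter 6, T0.r 6)
[7] T1.cas  hit  (counter 7, T1.r 6)
[8] T1.load  rd  (counter 7, T1.r 7)
[9] T1.cas  hit  (counter 8, T1.r 7)
[10] T0.cas  miss  (counter 8, T0.r 6)
[11] T0.load  rd  (counter 8, T0.r 8)
[12] T1.load  rd  (counter 8, T1.r 8)
[13] T1.cas  hit  (counter 9, T1.r 8)
[14] T2.load  rd  (counter 9, T2.r 9)
[15] T2.cas  hit  (counter 10, T2.r 9)
[16] T0.cas  miss  (counter 10, T0.r 8)

counter = 10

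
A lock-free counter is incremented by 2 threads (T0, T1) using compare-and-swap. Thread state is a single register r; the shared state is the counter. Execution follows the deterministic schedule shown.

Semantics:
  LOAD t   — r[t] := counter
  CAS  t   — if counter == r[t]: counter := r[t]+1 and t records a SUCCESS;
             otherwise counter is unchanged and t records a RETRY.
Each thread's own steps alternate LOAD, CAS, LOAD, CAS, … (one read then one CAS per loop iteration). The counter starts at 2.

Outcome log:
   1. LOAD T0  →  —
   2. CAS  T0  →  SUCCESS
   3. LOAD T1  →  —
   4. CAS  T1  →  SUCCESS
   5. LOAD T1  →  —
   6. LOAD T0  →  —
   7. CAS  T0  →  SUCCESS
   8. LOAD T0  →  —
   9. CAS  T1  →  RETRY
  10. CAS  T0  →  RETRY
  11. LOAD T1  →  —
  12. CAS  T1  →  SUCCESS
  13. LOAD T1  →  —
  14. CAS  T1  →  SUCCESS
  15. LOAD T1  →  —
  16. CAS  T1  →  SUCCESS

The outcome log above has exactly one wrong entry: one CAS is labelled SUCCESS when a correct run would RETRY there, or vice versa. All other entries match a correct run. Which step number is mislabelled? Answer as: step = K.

step = 10

Reference trace:
[1] T0.load  rd  (counter 2, T0.r 2)
[2] T0.cas  hit  (counter 3, T0.r 2)
[3] T1.load  rd  (counter 3, T1.r 3)
[4] T1.cas  hit  (counter 4, T1.r 3)
[5] T1.load  rd  (counter 4, T1.r 4)
[6] T0.load  rd  (counter 4, T0.r 4)
[7] T0.cas  hit  (counter 5, T0.r 4)
[8] T0.load  rd  (counter 5, T0.r 5)
[9] T1.cas  miss  (counter 5, T1.r 4)
[10] T0.cas  hit  (counter 6, T0.r 5)
[11] T1.load  rd  (counter 6, T1.r 6)
[12] T1.cas  hit  (counter 7, T1.r 6)
[13] T1.load  rd  (counter 7, T1.r 7)
[14] T1.cas  hit  (counter 8, T1.r 7)
[15] T1.load  rd  (counter 8, T1.r 8)
[16] T1.cas  hit  (counter 9, T1.r 8)
Log disagrees first at step 10.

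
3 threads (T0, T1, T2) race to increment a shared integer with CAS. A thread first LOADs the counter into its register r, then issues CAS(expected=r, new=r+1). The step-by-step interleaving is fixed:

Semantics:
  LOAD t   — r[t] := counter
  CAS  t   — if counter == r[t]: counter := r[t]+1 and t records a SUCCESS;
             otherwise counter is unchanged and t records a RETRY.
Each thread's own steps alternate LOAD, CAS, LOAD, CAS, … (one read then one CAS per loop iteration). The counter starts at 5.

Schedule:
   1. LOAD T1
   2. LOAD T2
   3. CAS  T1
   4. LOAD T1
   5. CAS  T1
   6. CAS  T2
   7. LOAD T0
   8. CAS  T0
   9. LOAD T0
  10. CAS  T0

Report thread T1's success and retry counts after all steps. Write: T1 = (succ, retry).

T1 = (2, 0)

1. LOAD T1 → mem=5 r[T1]=5 [LOAD]
2. LOAD T2 → mem=5 r[T2]=5 [LOAD]
3. CAS T1 → mem=6 r[T1]=5 [OK]
4. LOAD T1 → mem=6 r[T1]=6 [LOAD]
5. CAS T1 → mem=7 r[T1]=6 [OK]
6. CAS T2 → mem=7 r[T2]=5 [RETRY]
7. LOAD T0 → mem=7 r[T0]=7 [LOAD]
8. CAS T0 → mem=8 r[T0]=7 [OK]
9. LOAD T0 → mem=8 r[T0]=8 [LOAD]
10. CAS T0 → mem=9 r[T0]=8 [OK]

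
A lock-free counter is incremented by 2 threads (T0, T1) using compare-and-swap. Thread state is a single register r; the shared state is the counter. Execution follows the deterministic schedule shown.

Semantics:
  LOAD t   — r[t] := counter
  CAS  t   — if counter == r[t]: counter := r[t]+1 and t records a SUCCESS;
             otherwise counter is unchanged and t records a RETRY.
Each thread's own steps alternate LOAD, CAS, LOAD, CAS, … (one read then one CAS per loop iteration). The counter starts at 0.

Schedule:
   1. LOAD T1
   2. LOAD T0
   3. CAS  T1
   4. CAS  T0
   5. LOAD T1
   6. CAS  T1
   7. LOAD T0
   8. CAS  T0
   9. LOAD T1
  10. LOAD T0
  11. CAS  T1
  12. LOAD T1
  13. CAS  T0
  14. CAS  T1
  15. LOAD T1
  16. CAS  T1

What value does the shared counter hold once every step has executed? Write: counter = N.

T1 LOAD — after: cnt=0, r=0 — load
T0 LOAD — after: cnt=0, r=0 — load
T1 CAS — after: cnt=1, r=0 — ok
T0 CAS — after: cnt=1, r=0 — retry
T1 LOAD — after: cnt=1, r=1 — load
T1 CAS — after: cnt=2, r=1 — ok
T0 LOAD — after: cnt=2, r=2 — load
T0 CAS — after: cnt=3, r=2 — ok
T1 LOAD — after: cnt=3, r=3 — load
T0 LOAD — after: cnt=3, r=3 — load
T1 CAS — after: cnt=4, r=3 — ok
T1 LOAD — after: cnt=4, r=4 — load
T0 CAS — after: cnt=4, r=3 — retry
T1 CAS — after: cnt=5, r=4 — ok
T1 LOAD — after: cnt=5, r=5 — load
T1 CAS — after: cnt=6, r=5 — ok

counter = 6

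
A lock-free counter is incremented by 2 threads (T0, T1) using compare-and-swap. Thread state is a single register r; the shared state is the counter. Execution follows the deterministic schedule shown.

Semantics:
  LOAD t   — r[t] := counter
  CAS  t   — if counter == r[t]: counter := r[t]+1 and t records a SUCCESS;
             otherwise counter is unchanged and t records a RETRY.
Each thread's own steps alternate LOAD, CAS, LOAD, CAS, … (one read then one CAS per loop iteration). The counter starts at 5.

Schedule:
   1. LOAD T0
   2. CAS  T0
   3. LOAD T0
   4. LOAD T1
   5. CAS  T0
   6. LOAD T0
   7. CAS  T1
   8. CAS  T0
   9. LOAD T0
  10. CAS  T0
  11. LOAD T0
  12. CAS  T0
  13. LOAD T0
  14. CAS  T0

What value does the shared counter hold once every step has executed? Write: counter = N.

counter = 11

step 1: T0 LOAD ⇒ load; ctr=5 reg=5
step 2: T0 CAS ⇒ ok; ctr=6 reg=5
step 3: T0 LOAD ⇒ load; ctr=6 reg=6
step 4: T1 LOAD ⇒ load; ctr=6 reg=6
step 5: T0 CAS ⇒ ok; ctr=7 reg=6
step 6: T0 LOAD ⇒ load; ctr=7 reg=7
step 7: T1 CAS ⇒ retry; ctr=7 reg=6
step 8: T0 CAS ⇒ ok; ctr=8 reg=7
step 9: T0 LOAD ⇒ load; ctr=8 reg=8
step 10: T0 CAS ⇒ ok; ctr=9 reg=8
step 11: T0 LOAD ⇒ load; ctr=9 reg=9
step 12: T0 CAS ⇒ ok; ctr=10 reg=9
step 13: T0 LOAD ⇒ load; ctr=10 reg=10
step 14: T0 CAS ⇒ ok; ctr=11 reg=10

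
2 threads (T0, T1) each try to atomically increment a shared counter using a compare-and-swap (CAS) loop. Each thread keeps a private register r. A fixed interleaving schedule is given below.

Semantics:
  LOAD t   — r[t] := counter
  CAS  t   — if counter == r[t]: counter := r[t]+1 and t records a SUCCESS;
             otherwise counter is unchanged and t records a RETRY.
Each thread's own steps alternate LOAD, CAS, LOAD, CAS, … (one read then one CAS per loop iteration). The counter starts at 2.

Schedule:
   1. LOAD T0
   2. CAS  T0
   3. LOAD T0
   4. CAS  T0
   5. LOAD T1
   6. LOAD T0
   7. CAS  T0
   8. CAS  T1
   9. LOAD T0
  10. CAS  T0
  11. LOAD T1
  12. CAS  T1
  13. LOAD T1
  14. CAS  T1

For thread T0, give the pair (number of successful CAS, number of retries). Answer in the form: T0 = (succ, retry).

T0 = (4, 0)

1. LOAD T0 → mem=2 r[T0]=2 [LOAD]
2. CAS T0 → mem=3 r[T0]=2 [OK]
3. LOAD T0 → mem=3 r[T0]=3 [LOAD]
4. CAS T0 → mem=4 r[T0]=3 [OK]
5. LOAD T1 → mem=4 r[T1]=4 [LOAD]
6. LOAD T0 → mem=4 r[T0]=4 [LOAD]
7. CAS T0 → mem=5 r[T0]=4 [OK]
8. CAS T1 → mem=5 r[T1]=4 [RETRY]
9. LOAD T0 → mem=5 r[T0]=5 [LOAD]
10. CAS T0 → mem=6 r[T0]=5 [OK]
11. LOAD T1 → mem=6 r[T1]=6 [LOAD]
12. CAS T1 → mem=7 r[T1]=6 [OK]
13. LOAD T1 → mem=7 r[T1]=7 [LOAD]
14. CAS T1 → mem=8 r[T1]=7 [OK]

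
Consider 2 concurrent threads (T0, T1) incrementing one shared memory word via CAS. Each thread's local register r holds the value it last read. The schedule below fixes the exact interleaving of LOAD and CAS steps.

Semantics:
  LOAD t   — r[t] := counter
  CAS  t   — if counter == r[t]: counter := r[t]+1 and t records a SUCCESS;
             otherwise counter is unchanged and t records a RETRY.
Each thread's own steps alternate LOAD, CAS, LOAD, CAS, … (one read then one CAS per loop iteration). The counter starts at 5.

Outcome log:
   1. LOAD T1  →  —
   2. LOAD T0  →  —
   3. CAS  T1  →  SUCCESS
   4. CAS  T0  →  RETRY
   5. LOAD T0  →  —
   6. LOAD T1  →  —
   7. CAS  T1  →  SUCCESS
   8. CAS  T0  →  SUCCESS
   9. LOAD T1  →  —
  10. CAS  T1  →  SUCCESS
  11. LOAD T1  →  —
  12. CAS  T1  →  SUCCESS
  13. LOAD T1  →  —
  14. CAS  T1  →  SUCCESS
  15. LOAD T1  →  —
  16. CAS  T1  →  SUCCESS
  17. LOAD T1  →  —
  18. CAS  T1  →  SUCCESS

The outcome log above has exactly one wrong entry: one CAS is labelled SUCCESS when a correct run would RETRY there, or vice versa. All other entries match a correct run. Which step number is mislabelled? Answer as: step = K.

step = 8

Re-executing:
T1 LOAD — after: cnt=5, r=5 — load
T0 LOAD — after: cnt=5, r=5 — load
T1 CAS — after: cnt=6, r=5 — ok
T0 CAS — after: cnt=6, r=5 — retry
T0 LOAD — after: cnt=6, r=6 — load
T1 LOAD — after: cnt=6, r=6 — load
T1 CAS — after: cnt=7, r=6 — ok
T0 CAS — after: cnt=7, r=6 — retry
T1 LOAD — after: cnt=7, r=7 — load
T1 CAS — after: cnt=8, r=7 — ok
T1 LOAD — after: cnt=8, r=8 — load
T1 CAS — after: cnt=9, r=8 — ok
T1 LOAD — after: cnt=9, r=9 — load
T1 CAS — after: cnt=10, r=9 — ok
T1 LOAD — after: cnt=10, r=10 — load
T1 CAS — after: cnt=11, r=10 — ok
T1 LOAD — after: cnt=11, r=11 — load
T1 CAS — after: cnt=12, r=11 — ok
Flip is step 8.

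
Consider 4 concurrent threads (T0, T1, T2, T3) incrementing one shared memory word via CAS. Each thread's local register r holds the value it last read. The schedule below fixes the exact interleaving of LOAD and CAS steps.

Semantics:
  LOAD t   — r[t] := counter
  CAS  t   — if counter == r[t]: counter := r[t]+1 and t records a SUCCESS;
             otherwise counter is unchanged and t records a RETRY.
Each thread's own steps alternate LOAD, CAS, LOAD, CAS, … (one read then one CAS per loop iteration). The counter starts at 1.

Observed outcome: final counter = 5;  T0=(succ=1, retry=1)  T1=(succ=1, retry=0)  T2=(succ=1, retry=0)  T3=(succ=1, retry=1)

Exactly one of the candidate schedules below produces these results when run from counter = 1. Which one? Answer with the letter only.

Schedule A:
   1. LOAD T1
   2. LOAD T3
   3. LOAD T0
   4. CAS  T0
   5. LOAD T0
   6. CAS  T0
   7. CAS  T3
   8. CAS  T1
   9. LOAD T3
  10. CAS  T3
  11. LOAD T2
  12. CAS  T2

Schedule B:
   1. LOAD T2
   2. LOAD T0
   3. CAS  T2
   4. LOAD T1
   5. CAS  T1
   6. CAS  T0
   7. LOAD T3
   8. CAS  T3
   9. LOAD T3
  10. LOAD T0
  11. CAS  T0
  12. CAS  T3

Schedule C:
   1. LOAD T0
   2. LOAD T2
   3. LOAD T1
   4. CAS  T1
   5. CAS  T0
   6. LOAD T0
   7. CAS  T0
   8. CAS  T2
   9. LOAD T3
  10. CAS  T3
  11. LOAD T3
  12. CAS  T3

B

Simulating candidate B:
T2 LOAD — after: cnt=1, r=1 — load
T0 LOAD — after: cnt=1, r=1 — load
T2 CAS — after: cnt=2, r=1 — ok
T1 LOAD — after: cnt=2, r=2 — load
T1 CAS — after: cnt=3, r=2 — ok
T0 CAS — after: cnt=3, r=1 — retry
T3 LOAD — after: cnt=3, r=3 — load
T3 CAS — after: cnt=4, r=3 — ok
T3 LOAD — after: cnt=4, r=4 — load
T0 LOAD — after: cnt=4, r=4 — load
T0 CAS — after: cnt=5, r=4 — ok
T3 CAS — after: cnt=5, r=4 — retry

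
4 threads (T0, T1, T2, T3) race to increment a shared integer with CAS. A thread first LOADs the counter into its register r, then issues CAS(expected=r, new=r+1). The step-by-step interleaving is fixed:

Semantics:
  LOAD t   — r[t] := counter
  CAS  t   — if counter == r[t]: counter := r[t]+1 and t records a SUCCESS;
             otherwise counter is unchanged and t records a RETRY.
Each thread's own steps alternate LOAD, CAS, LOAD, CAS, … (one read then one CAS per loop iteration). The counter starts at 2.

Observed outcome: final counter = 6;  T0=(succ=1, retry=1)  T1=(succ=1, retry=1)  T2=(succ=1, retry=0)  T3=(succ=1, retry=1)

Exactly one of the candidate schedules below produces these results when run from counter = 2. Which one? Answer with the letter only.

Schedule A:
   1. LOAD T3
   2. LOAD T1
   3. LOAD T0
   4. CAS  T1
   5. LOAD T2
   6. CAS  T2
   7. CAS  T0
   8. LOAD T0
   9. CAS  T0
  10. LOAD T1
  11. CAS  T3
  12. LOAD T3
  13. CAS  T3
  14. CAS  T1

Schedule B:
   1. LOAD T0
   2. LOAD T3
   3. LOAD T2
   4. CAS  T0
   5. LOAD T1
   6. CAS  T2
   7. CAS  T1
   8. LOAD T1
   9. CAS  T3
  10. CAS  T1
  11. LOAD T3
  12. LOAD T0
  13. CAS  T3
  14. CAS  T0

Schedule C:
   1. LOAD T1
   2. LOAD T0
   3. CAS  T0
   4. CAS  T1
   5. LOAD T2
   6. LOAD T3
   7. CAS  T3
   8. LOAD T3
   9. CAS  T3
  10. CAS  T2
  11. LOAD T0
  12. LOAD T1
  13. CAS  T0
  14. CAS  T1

A

Simulating candidate A:
   1) LOAD T3:  M=2  r_T3=2
   2) LOAD T1:  M=2  r_T1=2
   3) LOAD T0:  M=2  r_T0=2
   4) CAS  T1:  M=3  r_T1=2 ✓
   5) LOAD T2:  M=3  r_T2=3
   6) CAS  T2:  M=4  r_T2=3 ✓
   7) CAS  T0:  M=4  r_T0=2 ✗
   8) LOAD T0:  M=4  r_T0=4
   9) CAS  T0:  M=5  r_T0=4 ✓
  10) LOAD T1:  M=5  r_T1=5
  11) CAS  T3:  M=5  r_T3=2 ✗
  12) LOAD T3:  M=5  r_T3=5
  13) CAS  T3:  M=6  r_T3=5 ✓
  14) CAS  T1:  M=6  r_T1=5 ✗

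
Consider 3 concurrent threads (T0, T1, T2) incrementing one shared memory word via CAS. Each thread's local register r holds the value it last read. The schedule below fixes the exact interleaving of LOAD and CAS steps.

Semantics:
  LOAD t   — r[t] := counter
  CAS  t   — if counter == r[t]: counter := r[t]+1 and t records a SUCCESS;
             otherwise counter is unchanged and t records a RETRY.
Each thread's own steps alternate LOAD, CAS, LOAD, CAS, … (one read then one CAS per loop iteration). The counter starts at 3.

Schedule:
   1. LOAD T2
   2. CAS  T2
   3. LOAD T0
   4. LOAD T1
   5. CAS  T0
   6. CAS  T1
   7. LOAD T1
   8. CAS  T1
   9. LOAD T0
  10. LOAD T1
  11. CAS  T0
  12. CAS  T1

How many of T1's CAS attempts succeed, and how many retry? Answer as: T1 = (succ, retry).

T1 = (1, 2)

[1] T2.load  rd  (counter 3, T2.r 3)
[2] T2.cas  hit  (counter 4, T2.r 3)
[3] T0.load  rd  (counter 4, T0.r 4)
[4] T1.load  rd  (counter 4, T1.r 4)
[5] T0.cas  hit  (counter 5, T0.r 4)
[6] T1.cas  miss  (counter 5, T1.r 4)
[7] T1.load  rd  (counter 5, T1.r 5)
[8] T1.cas  hit  (counter 6, T1.r 5)
[9] T0.load  rd  (counter 6, T0.r 6)
[10] T1.load  rd  (counter 6, T1.r 6)
[11] T0.cas  hit  (counter 7, T0.r 6)
[12] T1.cas  miss  (counter 7, T1.r 6)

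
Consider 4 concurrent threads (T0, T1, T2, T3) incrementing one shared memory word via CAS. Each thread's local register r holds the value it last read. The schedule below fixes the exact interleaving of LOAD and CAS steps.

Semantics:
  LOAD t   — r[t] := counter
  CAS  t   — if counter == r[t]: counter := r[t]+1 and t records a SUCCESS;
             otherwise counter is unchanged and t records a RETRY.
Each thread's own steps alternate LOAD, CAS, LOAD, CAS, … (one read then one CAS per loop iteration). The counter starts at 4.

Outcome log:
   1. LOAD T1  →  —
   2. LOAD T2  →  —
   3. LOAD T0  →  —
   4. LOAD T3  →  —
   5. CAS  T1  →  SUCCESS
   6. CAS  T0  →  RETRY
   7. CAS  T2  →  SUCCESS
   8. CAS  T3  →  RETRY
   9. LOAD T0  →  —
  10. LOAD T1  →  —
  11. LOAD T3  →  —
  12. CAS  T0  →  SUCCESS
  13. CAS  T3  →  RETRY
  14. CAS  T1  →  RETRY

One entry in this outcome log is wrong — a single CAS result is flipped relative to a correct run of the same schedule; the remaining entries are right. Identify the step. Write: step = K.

step = 7

Correct run:
   1) LOAD T1:  M=4  r_T1=4
   2) LOAD T2:  M=4  r_T2=4
   3) LOAD T0:  M=4  r_T0=4
   4) LOAD T3:  M=4  r_T3=4
   5) CAS  T1:  M=5  r_T1=4 ✓
   6) CAS  T0:  M=5  r_T0=4 ✗
   7) CAS  T2:  M=5  r_T2=4 ✗
   8) CAS  T3:  M=5  r_T3=4 ✗
   9) LOAD T0:  M=5  r_T0=5
  10) LOAD T1:  M=5  r_T1=5
  11) LOAD T3:  M=5  r_T3=5
  12) CAS  T0:  M=6  r_T0=5 ✓
  13) CAS  T3:  M=6  r_T3=5 ✗
  14) CAS  T1:  M=6  r_T1=5 ✗
Log disagrees first at step 7.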